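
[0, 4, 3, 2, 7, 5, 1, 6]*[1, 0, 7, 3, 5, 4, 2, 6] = [1, 5, 3, 7, 6, 4, 0, 2] 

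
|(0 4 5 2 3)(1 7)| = 10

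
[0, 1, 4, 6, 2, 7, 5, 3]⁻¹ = [0, 1, 4, 7, 2, 6, 3, 5]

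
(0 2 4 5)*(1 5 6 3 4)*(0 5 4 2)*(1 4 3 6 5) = (1 3 2 4 5)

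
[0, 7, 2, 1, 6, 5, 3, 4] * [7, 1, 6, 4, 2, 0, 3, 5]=[7, 5, 6, 1, 3, 0, 4, 2]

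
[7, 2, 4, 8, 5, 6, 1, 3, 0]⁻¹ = [8, 6, 1, 7, 2, 4, 5, 0, 3]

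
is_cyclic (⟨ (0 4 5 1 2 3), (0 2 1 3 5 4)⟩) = no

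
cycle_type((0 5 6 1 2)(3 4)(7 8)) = 2^2.5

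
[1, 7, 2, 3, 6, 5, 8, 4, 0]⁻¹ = [8, 0, 2, 3, 7, 5, 4, 1, 6]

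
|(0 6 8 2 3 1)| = 6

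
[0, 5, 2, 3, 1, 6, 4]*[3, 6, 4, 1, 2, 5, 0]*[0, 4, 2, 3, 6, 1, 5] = [3, 1, 6, 4, 5, 0, 2]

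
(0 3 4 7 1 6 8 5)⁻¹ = (0 5 8 6 1 7 4 3)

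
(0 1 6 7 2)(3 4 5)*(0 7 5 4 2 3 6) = (0 1)(2 7 3)(5 6)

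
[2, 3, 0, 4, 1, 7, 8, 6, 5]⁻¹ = [2, 4, 0, 1, 3, 8, 7, 5, 6]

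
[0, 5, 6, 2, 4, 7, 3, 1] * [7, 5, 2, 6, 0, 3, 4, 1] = [7, 3, 4, 2, 0, 1, 6, 5]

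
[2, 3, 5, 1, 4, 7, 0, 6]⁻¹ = [6, 3, 0, 1, 4, 2, 7, 5]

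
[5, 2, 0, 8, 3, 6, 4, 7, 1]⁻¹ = [2, 8, 1, 4, 6, 0, 5, 7, 3]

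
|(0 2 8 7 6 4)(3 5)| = 6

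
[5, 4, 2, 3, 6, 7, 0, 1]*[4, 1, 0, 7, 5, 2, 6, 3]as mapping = [0→2, 1→5, 2→0, 3→7, 4→6, 5→3, 6→4, 7→1]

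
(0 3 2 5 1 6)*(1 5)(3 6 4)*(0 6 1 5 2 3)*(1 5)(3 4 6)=(0 5 2 1 6 3 4)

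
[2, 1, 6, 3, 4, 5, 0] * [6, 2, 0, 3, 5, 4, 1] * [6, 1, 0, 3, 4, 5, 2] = [6, 0, 1, 3, 5, 4, 2] 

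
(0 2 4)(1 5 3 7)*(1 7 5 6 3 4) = (0 2 1 6 3 5 4)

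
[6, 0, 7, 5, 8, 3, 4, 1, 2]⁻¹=[1, 7, 8, 5, 6, 3, 0, 2, 4]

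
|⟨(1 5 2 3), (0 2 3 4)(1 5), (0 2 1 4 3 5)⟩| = 720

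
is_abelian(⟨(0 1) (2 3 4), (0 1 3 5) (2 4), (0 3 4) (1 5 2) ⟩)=no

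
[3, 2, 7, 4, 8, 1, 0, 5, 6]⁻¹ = [6, 5, 1, 0, 3, 7, 8, 2, 4]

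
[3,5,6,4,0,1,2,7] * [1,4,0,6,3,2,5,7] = [6,2,5,3,1,4,0,7]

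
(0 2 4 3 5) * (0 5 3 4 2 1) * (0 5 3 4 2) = (0 1 5 3 4 2)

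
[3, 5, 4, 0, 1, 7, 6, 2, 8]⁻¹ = [3, 4, 7, 0, 2, 1, 6, 5, 8]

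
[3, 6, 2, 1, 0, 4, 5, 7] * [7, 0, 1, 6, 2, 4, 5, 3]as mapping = [0→6, 1→5, 2→1, 3→0, 4→7, 5→2, 6→4, 7→3]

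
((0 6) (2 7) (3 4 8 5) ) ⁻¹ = (0 6) (2 7) (3 5 8 4) 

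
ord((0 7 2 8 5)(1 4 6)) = 15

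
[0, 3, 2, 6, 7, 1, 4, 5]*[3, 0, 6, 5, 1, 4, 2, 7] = [3, 5, 6, 2, 7, 0, 1, 4]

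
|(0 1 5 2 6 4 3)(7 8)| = 14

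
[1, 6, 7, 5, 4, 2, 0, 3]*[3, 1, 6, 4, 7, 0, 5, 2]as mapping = [0→1, 1→5, 2→2, 3→0, 4→7, 5→6, 6→3, 7→4]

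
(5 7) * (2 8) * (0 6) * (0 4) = (0 6 4)(2 8)(5 7)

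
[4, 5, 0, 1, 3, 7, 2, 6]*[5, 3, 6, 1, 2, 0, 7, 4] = [2, 0, 5, 3, 1, 4, 6, 7]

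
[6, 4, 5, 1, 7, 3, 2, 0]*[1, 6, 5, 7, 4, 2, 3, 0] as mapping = [0→3, 1→4, 2→2, 3→6, 4→0, 5→7, 6→5, 7→1] 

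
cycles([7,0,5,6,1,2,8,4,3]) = (0 7 4 1)(2 5)(3 6 8)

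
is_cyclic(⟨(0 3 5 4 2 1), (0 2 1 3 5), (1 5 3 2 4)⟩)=no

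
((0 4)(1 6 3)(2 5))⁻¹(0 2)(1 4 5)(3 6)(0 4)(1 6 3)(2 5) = (0 2 6)(1 3)(4 5)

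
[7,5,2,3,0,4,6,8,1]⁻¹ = [4,8,2,3,5,1,6,0,7]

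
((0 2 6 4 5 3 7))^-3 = (0 5 2 3 6 7 4)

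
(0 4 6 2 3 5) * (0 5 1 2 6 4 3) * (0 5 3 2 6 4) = (0 2 5 3 1 6 4)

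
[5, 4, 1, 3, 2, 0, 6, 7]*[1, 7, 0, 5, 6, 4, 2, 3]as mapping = [0→4, 1→6, 2→7, 3→5, 4→0, 5→1, 6→2, 7→3]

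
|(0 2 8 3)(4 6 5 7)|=4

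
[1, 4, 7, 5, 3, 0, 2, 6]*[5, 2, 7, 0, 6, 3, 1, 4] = [2, 6, 4, 3, 0, 5, 7, 1]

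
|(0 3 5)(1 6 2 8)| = 12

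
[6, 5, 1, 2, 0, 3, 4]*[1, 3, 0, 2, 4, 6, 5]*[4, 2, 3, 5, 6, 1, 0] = [1, 0, 5, 4, 2, 3, 6]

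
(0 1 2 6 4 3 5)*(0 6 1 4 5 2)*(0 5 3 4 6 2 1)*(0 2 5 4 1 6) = (1 4)(3 6)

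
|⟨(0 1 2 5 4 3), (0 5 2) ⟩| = 720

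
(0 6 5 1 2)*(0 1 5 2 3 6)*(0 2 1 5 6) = (0 2 5 6 1 3)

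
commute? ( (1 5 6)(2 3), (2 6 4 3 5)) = no: (1 5 6)(2 3) * (2 6 4 3 5) = (1 2 5 4 3 6), (2 6 4 3 5) * (1 5 6)(2 3) = (1 5 3 6 4 2)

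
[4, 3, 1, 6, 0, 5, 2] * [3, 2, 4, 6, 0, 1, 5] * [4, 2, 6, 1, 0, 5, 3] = [4, 3, 6, 5, 1, 2, 0]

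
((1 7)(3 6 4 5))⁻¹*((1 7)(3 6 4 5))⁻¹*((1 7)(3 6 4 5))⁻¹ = (1 7)(3 6 4 5)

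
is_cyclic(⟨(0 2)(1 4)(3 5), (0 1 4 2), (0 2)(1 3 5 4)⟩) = no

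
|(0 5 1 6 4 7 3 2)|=8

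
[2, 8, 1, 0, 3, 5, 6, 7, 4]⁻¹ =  [3, 2, 0, 4, 8, 5, 6, 7, 1]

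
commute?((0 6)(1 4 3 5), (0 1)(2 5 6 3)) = no:(0 6)(1 4 3 5)*(0 1)(2 5 6 3) = (0 3 6 1 4 2 5), (0 1)(2 5 6 3)*(0 6)(1 4 3 5) = (0 4 3 2 1 6 5)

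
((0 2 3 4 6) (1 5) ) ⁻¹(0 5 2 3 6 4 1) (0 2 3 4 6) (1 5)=(0 6 5 2 1 3 4) 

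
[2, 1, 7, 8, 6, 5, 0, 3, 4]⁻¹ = [6, 1, 0, 7, 8, 5, 4, 2, 3]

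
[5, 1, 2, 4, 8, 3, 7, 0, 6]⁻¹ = [7, 1, 2, 5, 3, 0, 8, 6, 4]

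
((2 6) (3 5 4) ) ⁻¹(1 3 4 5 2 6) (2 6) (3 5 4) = (1 5 3 4 6 2) 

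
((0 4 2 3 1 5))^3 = (0 3)(1 4)(2 5)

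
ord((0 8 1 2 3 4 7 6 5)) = 9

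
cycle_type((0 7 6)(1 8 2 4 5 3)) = 3.6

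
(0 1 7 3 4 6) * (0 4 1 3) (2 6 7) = (0 3 1 2 6 4 7) 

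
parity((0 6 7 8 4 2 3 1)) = odd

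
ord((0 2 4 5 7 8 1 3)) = 8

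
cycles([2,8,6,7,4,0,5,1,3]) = (0 2 6 5)(1 8 3 7)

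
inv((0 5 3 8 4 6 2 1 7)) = (0 7 1 2 6 4 8 3 5)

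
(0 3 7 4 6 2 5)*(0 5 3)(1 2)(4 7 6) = (1 2 3 6)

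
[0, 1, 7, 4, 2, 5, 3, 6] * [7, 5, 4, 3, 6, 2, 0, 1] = [7, 5, 1, 6, 4, 2, 3, 0]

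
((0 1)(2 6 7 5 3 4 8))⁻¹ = (0 1)(2 8 4 3 5 7 6)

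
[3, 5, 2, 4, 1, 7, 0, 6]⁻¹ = [6, 4, 2, 0, 3, 1, 7, 5]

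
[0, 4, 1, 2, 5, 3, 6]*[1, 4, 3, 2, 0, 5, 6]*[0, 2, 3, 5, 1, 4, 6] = [2, 0, 1, 5, 4, 3, 6] 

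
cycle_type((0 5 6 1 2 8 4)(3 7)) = 2.7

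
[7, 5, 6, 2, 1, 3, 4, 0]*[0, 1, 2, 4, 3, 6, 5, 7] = [7, 6, 5, 2, 1, 4, 3, 0]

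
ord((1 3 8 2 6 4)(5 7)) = 6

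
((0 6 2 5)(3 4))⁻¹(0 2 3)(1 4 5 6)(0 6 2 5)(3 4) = (0 2 1 3)(4 6 5)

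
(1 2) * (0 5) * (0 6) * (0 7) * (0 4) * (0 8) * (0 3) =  (0 5 6 7 4 8 3)(1 2)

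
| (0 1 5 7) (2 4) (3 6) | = 4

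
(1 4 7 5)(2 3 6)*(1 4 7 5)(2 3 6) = (1 7)(2 6 3)(4 5)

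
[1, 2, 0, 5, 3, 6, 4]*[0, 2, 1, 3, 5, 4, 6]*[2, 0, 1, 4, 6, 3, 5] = [1, 0, 2, 6, 4, 5, 3]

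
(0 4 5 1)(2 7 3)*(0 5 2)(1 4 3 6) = (0 3)(1 5 4 2 7 6)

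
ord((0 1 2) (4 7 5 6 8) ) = 15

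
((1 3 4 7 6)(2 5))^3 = (1 7 3 6 4)(2 5)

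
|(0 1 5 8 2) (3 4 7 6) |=20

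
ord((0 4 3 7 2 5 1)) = 7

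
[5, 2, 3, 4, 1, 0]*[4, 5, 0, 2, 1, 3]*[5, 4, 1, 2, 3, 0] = [2, 5, 1, 4, 0, 3]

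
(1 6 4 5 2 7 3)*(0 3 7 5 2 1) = (0 3)(1 6 4 2 5)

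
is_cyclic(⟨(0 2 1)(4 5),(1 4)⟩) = no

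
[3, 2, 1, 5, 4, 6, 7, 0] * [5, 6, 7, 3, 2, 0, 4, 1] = [3, 7, 6, 0, 2, 4, 1, 5]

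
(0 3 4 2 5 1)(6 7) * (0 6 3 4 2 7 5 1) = (0 4 7 3 2 1 6 5)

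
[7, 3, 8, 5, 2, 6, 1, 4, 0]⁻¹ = [8, 6, 4, 1, 7, 3, 5, 0, 2]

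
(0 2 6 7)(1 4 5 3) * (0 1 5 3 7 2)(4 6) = (1 6 2 4 3 5 7)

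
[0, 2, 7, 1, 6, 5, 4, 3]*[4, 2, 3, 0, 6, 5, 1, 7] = [4, 3, 7, 2, 1, 5, 6, 0]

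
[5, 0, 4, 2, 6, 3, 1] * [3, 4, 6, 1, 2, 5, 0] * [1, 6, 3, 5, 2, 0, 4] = [0, 5, 3, 4, 1, 6, 2]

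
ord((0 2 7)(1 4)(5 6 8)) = 6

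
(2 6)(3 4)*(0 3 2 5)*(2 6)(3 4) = (0 4 6 5)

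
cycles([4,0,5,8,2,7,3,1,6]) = (0 4 2 5 7 1)(3 8 6)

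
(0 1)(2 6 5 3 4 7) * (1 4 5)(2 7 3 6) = (0 4 3 5 6 1)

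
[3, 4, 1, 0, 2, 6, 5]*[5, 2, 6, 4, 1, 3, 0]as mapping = [0→4, 1→1, 2→2, 3→5, 4→6, 5→0, 6→3]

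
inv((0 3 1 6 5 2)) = (0 2 5 6 1 3)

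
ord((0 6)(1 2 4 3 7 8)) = 6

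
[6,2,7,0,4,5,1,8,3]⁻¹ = [3,6,1,8,4,5,0,2,7]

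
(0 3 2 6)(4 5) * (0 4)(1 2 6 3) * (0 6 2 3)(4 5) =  (0 1 3 2)(5 6)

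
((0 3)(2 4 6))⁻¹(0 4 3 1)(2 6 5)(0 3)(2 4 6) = (0 1 3 6)(2 5 4)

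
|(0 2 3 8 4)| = 5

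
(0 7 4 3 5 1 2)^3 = (0 3 2 4 1 7 5)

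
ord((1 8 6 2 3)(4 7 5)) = 15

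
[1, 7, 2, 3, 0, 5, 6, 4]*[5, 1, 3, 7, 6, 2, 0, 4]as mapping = [0→1, 1→4, 2→3, 3→7, 4→5, 5→2, 6→0, 7→6]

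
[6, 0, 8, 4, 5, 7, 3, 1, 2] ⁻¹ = [1, 7, 8, 6, 3, 4, 0, 5, 2] 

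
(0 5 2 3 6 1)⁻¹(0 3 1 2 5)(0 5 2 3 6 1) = (0 3 2 5 6)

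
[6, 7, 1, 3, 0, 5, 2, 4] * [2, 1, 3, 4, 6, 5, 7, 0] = [7, 0, 1, 4, 2, 5, 3, 6]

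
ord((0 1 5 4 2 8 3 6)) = 8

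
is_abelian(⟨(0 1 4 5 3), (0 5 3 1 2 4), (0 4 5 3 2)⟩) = no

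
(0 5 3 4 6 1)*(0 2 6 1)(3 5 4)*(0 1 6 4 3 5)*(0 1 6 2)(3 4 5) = (0 4 2 5 1)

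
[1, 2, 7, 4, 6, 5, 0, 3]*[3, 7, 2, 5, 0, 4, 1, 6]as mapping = [0→7, 1→2, 2→6, 3→0, 4→1, 5→4, 6→3, 7→5]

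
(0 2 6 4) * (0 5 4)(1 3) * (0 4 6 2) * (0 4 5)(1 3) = (0 4)(5 6)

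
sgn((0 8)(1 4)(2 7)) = -1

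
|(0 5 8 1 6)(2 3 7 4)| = 20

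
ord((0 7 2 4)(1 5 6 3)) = 4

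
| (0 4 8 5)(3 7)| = 4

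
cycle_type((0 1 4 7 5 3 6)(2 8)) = 2.7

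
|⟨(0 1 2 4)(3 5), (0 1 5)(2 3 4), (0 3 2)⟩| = 360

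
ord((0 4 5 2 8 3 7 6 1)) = 9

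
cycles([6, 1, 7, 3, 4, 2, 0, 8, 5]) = (0 6)(2 7 8 5)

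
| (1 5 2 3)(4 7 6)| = 12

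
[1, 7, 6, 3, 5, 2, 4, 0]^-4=[7, 0, 2, 3, 4, 5, 6, 1]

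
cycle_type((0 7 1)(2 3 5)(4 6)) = 2.3^2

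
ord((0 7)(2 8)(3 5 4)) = 6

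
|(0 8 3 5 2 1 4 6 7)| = 9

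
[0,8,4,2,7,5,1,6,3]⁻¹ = [0,6,3,8,2,5,7,4,1]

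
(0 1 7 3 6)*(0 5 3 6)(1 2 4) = (0 2 4 1 7 6 5 3)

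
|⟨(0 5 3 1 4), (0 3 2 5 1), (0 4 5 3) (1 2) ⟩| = 360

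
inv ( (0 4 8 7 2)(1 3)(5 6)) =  (0 2 7 8 4)(1 3)(5 6)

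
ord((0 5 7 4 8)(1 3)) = 10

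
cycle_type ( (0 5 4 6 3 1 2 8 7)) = 9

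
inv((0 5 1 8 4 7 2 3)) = (0 3 2 7 4 8 1 5)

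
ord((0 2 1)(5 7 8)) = 3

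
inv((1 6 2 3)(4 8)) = (1 3 2 6)(4 8)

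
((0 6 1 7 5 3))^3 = (0 7)(1 3)(5 6)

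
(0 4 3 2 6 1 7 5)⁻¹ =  (0 5 7 1 6 2 3 4)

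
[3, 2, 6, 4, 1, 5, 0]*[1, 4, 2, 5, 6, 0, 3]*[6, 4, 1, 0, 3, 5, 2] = [5, 1, 0, 2, 3, 6, 4]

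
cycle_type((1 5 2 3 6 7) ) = 6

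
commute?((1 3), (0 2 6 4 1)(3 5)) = no:(1 3)*(0 2 6 4 1)(3 5) = (0 2 6 4 1 5 3), (0 2 6 4 1)(3 5)*(1 3) = (0 2 6 4 3 5 1)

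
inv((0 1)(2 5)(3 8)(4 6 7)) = (0 1)(2 5)(3 8)(4 7 6)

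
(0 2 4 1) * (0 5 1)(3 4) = (0 2 3 4)(1 5)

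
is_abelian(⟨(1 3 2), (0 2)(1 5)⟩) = no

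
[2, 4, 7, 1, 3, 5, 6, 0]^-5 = [2, 4, 7, 1, 3, 5, 6, 0]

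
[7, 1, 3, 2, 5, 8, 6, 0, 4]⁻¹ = [7, 1, 3, 2, 8, 4, 6, 0, 5]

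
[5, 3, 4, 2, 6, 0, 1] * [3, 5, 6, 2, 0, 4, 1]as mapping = [0→4, 1→2, 2→0, 3→6, 4→1, 5→3, 6→5]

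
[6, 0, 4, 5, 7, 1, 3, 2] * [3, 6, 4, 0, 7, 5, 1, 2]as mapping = [0→1, 1→3, 2→7, 3→5, 4→2, 5→6, 6→0, 7→4]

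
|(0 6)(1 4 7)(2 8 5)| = 6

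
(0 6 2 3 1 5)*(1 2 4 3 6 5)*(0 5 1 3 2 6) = (0 1 3 6 4 2)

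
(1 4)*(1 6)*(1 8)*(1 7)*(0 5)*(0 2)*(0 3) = (0 5 2 3)(1 4 6 8 7)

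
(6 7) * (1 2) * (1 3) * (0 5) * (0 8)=(0 5 8)(1 2 3)(6 7)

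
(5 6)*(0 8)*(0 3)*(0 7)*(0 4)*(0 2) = (0 8 3 7 4 2)(5 6)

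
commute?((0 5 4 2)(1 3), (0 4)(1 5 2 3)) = no:(0 5 4 2)(1 3)*(0 4)(1 5 2 3) = (0 2 4 3 5), (0 4)(1 5 2 3)*(0 5 4 2)(1 3) = (0 2 1 4 5)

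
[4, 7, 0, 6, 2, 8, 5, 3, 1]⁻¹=[2, 8, 4, 7, 0, 6, 3, 1, 5]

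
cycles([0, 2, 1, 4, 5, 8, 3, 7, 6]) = (1 2)(3 4 5 8 6)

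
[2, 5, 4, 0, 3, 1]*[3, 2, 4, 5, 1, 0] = [4, 0, 1, 3, 5, 2]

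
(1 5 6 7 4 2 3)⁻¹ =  (1 3 2 4 7 6 5)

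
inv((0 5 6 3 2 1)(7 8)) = (0 1 2 3 6 5)(7 8)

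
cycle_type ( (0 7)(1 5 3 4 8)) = 2.5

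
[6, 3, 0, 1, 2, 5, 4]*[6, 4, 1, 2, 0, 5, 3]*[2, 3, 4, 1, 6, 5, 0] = [1, 4, 0, 6, 3, 5, 2]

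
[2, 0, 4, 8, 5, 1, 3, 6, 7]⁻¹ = [1, 5, 0, 6, 2, 4, 7, 8, 3]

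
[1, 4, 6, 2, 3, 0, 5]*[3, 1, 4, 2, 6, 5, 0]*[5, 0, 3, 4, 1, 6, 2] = [0, 2, 5, 1, 3, 4, 6]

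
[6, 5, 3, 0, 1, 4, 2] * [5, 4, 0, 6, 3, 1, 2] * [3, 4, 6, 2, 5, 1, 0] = [6, 4, 0, 1, 5, 2, 3]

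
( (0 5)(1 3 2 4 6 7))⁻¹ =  (0 5)(1 7 6 4 2 3)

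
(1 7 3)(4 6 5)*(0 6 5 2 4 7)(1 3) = (0 6 2 4 5 7 1)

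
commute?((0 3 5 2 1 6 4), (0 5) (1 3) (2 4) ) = no:(0 3 5 2 1 6 4)*(0 5) (1 3) (2 4) = (0 1 6 2 3) (4 5), (0 5) (1 3) (2 4)*(0 3 5 2 1 6 4) = (0 2) (1 5 3 6 4) 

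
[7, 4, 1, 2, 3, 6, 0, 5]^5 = [7, 4, 1, 2, 3, 6, 0, 5]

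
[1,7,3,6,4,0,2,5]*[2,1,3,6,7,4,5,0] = [1,0,6,5,7,2,3,4]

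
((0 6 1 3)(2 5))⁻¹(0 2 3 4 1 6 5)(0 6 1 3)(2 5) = (0 4 3 1 2 6 5)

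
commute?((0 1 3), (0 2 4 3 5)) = no:(0 1 3)*(0 2 4 3 5) = (0 1 5)(2 4 3), (0 2 4 3 5)*(0 1 3) = (0 2 4)(1 3 5)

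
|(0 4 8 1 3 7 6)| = 7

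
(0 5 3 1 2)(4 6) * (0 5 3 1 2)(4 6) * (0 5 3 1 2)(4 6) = (0 1 5 2 3)(4 6)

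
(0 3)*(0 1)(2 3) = (0 2 3 1)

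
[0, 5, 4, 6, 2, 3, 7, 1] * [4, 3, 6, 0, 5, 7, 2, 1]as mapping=[0→4, 1→7, 2→5, 3→2, 4→6, 5→0, 6→1, 7→3]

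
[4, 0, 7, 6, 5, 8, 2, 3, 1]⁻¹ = [1, 8, 6, 7, 0, 4, 3, 2, 5]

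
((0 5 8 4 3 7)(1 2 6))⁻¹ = (0 7 3 4 8 5)(1 6 2)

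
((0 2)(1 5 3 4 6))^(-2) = (1 4 5 6 3)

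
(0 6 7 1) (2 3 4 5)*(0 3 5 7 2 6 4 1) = (0 4 7) (1 3) (2 5 6) 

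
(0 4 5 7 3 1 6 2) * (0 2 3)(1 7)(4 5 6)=(0 5 1 4 6 3 7)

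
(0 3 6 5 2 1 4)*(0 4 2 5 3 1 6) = (0 1 2 6 3)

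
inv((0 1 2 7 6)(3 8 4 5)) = (0 6 7 2 1)(3 5 4 8)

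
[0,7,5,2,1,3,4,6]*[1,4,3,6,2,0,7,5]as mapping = [0→1,1→5,2→0,3→3,4→4,5→6,6→2,7→7]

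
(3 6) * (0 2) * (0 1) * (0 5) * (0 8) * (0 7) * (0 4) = (0 2 1 5 8 7 4)(3 6)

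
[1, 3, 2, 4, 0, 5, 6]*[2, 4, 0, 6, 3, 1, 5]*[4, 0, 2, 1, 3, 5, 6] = [3, 6, 4, 1, 2, 0, 5]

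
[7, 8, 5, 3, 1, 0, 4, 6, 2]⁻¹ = [5, 4, 8, 3, 6, 2, 7, 0, 1]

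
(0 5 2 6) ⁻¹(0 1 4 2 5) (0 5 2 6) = (1 4 6 2 5) 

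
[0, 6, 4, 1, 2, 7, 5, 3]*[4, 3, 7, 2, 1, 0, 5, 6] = [4, 5, 1, 3, 7, 6, 0, 2]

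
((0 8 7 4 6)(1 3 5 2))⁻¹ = (0 6 4 7 8)(1 2 5 3)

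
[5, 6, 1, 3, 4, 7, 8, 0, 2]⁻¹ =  [7, 2, 8, 3, 4, 0, 1, 5, 6]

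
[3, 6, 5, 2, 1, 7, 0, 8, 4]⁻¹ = [6, 4, 3, 0, 8, 2, 1, 5, 7]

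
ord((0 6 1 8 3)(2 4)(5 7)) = 10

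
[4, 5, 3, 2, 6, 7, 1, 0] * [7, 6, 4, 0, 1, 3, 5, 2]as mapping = [0→1, 1→3, 2→0, 3→4, 4→5, 5→2, 6→6, 7→7]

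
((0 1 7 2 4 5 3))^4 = (0 4 1 5 7 3 2)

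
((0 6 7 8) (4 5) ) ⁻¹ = (0 8 7 6) (4 5) 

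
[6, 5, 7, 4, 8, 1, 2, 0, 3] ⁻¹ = [7, 5, 6, 8, 3, 1, 0, 2, 4] 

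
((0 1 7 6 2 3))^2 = (0 7 2)(1 6 3)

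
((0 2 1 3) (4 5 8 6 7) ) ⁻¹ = (0 3 1 2) (4 7 6 8 5) 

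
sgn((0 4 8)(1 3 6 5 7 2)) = -1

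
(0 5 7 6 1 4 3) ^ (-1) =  (0 3 4 1 6 7 5) 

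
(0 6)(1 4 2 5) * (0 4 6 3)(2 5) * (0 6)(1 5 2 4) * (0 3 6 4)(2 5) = (0 6 1 3 4 5 2)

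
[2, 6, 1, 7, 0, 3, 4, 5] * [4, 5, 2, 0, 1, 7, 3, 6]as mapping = [0→2, 1→3, 2→5, 3→6, 4→4, 5→0, 6→1, 7→7]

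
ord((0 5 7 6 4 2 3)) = 7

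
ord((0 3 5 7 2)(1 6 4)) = 15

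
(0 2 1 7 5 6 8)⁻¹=(0 8 6 5 7 1 2)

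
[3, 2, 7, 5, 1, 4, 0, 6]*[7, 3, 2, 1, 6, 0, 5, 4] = [1, 2, 4, 0, 3, 6, 7, 5]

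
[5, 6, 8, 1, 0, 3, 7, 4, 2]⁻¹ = [4, 3, 8, 5, 7, 0, 1, 6, 2]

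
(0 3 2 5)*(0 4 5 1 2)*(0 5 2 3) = (1 3 5 4 2)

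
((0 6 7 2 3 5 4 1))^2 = (0 7 3 4)(1 6 2 5)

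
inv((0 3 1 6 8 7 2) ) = (0 2 7 8 6 1 3) 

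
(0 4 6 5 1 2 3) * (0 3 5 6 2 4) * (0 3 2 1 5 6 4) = (0 3 2 6 4 1)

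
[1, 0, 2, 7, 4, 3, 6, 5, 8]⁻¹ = [1, 0, 2, 5, 4, 7, 6, 3, 8]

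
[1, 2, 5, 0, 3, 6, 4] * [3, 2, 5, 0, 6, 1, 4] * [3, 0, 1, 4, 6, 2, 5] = [1, 2, 0, 4, 3, 6, 5]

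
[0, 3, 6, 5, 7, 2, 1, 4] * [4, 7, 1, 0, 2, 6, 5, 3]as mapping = [0→4, 1→0, 2→5, 3→6, 4→3, 5→1, 6→7, 7→2]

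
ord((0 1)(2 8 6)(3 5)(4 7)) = 6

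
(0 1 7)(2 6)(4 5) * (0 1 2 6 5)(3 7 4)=(0 2 5 3 7 1 4)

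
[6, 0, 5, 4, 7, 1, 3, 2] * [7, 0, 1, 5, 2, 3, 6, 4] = [6, 7, 3, 2, 4, 0, 5, 1]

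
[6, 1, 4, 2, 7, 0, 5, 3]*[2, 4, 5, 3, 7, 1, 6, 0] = [6, 4, 7, 5, 0, 2, 1, 3]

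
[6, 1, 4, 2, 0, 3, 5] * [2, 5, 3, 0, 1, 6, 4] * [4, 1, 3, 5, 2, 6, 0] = [2, 6, 1, 5, 3, 4, 0]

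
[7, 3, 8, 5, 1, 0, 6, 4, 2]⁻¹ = [5, 4, 8, 1, 7, 3, 6, 0, 2]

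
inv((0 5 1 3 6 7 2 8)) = (0 8 2 7 6 3 1 5)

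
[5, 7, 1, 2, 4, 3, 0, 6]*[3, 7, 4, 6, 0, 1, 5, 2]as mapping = [0→1, 1→2, 2→7, 3→4, 4→0, 5→6, 6→3, 7→5]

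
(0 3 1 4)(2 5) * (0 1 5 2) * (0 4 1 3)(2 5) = (2 5 4 3)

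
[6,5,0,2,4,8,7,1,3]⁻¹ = [2,7,3,8,4,1,0,6,5]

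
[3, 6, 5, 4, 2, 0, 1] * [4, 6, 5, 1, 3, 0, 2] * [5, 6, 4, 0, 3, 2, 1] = [6, 4, 5, 0, 2, 3, 1]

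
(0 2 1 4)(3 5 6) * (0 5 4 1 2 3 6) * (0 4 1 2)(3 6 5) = (0 6 5 4 3 1 2)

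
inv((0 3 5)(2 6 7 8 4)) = (0 5 3)(2 4 8 7 6)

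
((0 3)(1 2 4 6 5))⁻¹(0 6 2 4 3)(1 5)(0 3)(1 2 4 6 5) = (0 3 5 4 6)(1 2)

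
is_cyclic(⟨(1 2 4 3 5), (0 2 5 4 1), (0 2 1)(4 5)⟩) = no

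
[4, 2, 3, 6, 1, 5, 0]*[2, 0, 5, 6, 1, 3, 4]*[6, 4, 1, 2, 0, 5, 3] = [4, 5, 3, 0, 6, 2, 1]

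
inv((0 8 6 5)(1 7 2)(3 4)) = (0 5 6 8)(1 2 7)(3 4)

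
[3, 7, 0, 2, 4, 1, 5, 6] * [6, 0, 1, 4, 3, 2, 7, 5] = [4, 5, 6, 1, 3, 0, 2, 7]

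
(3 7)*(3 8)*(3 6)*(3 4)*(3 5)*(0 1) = (0 1)(3 7 8 6 4 5)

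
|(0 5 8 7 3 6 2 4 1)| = 9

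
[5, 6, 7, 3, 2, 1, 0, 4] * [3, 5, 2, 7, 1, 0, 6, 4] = [0, 6, 4, 7, 2, 5, 3, 1]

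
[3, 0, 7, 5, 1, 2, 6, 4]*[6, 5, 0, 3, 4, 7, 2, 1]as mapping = [0→3, 1→6, 2→1, 3→7, 4→5, 5→0, 6→2, 7→4]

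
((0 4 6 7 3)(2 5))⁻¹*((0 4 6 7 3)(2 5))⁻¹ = (0 7 4 3 6)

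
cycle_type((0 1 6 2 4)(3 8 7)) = 3.5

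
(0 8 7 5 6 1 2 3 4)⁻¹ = (0 4 3 2 1 6 5 7 8)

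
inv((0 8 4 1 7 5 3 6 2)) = (0 2 6 3 5 7 1 4 8)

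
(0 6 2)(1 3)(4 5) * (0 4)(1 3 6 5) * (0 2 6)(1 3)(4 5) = (0 4 3 1)(2 5)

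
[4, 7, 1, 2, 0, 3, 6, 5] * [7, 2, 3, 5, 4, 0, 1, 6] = [4, 6, 2, 3, 7, 5, 1, 0]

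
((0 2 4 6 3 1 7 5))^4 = (0 3)(1 2)(4 7)(5 6)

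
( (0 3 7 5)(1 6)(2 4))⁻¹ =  (0 5 7 3)(1 6)(2 4)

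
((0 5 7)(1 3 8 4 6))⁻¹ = (0 7 5)(1 6 4 8 3)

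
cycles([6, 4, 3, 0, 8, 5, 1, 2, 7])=(0 6 1 4 8 7 2 3)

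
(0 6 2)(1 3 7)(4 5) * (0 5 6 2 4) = (0 2 5)(1 3 7)(4 6)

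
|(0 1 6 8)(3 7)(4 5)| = 4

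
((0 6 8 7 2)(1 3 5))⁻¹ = (0 2 7 8 6)(1 5 3)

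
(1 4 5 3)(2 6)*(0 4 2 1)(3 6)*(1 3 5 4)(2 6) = (0 1 6 3)(2 5)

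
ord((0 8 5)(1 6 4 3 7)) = 15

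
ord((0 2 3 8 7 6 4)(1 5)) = 14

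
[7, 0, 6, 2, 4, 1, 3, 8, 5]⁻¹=[1, 5, 3, 6, 4, 8, 2, 0, 7]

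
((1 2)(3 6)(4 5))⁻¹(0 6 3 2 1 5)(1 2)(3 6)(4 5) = (0 3 6 1 2 4)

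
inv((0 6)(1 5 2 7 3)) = (0 6)(1 3 7 2 5)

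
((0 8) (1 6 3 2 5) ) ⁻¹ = (0 8) (1 5 2 3 6) 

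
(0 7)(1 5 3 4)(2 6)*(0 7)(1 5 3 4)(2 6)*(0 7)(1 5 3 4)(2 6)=(0 7)(1 4 3 5)(2 6)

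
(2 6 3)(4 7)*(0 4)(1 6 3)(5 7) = (0 4 5 7)(1 6)(2 3)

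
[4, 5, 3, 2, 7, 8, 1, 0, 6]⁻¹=[7, 6, 3, 2, 0, 1, 8, 4, 5]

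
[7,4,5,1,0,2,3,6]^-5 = [7,4,5,1,0,2,3,6]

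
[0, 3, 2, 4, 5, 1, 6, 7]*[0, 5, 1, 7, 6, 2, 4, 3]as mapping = [0→0, 1→7, 2→1, 3→6, 4→2, 5→5, 6→4, 7→3]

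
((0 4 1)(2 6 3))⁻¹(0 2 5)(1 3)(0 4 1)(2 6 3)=(0 2)(4 6 5)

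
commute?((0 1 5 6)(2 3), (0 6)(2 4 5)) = no:(0 1 5 6)(2 3)*(0 6)(2 4 5) = (0 1 2 3 4 5), (0 6)(2 4 5)*(0 1 5 6)(2 3) = (1 5 3 2 4 6)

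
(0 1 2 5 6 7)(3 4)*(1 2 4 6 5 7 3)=(0 2 7)(1 4)(3 6)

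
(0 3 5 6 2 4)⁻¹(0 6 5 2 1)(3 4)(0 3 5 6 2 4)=(0 5)(1 3 2 6 4)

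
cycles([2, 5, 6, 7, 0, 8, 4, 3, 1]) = (0 2 6 4)(1 5 8)(3 7)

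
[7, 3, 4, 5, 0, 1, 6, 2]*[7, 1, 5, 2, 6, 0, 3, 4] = [4, 2, 6, 0, 7, 1, 3, 5]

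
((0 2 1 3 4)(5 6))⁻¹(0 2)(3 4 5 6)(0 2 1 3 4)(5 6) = (0 6 5 4)(1 2)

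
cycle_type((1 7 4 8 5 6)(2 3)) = 2.6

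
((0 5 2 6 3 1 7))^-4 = (0 6 7 2 1 5 3)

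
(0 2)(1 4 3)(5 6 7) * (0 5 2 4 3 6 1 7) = (0 4 6)(1 3 7 2 5)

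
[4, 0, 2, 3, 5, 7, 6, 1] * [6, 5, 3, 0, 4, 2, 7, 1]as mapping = [0→4, 1→6, 2→3, 3→0, 4→2, 5→1, 6→7, 7→5]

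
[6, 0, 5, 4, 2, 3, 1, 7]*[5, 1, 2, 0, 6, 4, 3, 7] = [3, 5, 4, 6, 2, 0, 1, 7]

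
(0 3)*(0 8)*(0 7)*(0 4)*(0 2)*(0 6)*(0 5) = (0 3 8 7 4 2 6 5)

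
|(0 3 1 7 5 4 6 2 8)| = 9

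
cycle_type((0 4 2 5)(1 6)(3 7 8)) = 2.3.4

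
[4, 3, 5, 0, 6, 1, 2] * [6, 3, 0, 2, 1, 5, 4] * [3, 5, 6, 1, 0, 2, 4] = [5, 6, 2, 4, 0, 1, 3]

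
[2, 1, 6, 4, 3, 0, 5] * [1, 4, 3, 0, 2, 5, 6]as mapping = [0→3, 1→4, 2→6, 3→2, 4→0, 5→1, 6→5]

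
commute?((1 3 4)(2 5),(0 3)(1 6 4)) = no:(1 3 4)(2 5)*(0 3)(1 6 4) = (0 3 1)(2 5)(4 6),(0 3)(1 6 4)*(1 3 4)(2 5) = (0 4 3)(1 6)(2 5)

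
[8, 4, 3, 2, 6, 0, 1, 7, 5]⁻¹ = [5, 6, 3, 2, 1, 8, 4, 7, 0]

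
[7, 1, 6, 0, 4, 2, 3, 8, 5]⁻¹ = [3, 1, 5, 6, 4, 8, 2, 0, 7]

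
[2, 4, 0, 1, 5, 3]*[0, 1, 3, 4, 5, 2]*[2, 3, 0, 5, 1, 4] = [5, 4, 2, 3, 0, 1]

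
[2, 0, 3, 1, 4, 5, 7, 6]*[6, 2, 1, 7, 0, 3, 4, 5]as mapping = [0→1, 1→6, 2→7, 3→2, 4→0, 5→3, 6→5, 7→4]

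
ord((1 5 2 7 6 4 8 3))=8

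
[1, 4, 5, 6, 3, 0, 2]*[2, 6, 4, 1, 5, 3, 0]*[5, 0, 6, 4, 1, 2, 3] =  [3, 2, 4, 5, 0, 6, 1]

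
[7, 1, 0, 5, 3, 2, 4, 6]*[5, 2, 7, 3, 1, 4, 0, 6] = [6, 2, 5, 4, 3, 7, 1, 0]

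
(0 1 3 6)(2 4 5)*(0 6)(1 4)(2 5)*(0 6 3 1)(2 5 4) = (0 2)(3 6)(4 5)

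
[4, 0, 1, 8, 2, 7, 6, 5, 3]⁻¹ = [1, 2, 4, 8, 0, 7, 6, 5, 3]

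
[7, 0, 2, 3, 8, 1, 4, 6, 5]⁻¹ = [1, 5, 2, 3, 6, 8, 7, 0, 4]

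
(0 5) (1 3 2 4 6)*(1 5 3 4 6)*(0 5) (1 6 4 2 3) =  (0 1 2 4 6) 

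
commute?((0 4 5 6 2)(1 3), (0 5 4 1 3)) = no:(0 4 5 6 2)(1 3)*(0 5 4 1 3) = (0 1)(2 5 6), (0 5 4 1 3)*(0 4 5 6 2)(1 3) = (0 6 2)(3 4)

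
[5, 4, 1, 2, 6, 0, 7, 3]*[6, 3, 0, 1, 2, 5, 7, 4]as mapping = [0→5, 1→2, 2→3, 3→0, 4→7, 5→6, 6→4, 7→1]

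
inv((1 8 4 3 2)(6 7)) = (1 2 3 4 8)(6 7)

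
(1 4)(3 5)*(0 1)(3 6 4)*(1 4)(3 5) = (0 4)(1 5 6)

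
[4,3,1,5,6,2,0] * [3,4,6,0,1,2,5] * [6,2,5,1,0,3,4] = [2,6,0,5,3,4,1]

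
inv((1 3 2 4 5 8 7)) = (1 7 8 5 4 2 3)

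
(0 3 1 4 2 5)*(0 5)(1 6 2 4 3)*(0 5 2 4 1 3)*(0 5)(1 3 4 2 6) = (0 4 3 1 5 6 2)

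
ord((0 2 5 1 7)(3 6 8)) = 15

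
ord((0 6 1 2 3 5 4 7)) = 8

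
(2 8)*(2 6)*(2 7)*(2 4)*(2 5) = (2 8 6 7 4 5)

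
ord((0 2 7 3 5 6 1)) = 7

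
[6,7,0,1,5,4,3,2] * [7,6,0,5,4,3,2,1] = [2,1,7,6,3,4,5,0]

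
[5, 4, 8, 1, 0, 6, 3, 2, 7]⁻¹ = [4, 3, 7, 6, 1, 0, 5, 8, 2]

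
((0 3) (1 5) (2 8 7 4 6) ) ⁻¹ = (0 3) (1 5) (2 6 4 7 8) 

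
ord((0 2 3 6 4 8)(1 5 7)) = 6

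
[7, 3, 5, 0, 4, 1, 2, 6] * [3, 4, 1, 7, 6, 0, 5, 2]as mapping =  [0→2, 1→7, 2→0, 3→3, 4→6, 5→4, 6→1, 7→5]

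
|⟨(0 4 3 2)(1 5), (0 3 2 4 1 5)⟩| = 720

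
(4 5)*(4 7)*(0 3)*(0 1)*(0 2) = (0 3 1 2)(4 5 7)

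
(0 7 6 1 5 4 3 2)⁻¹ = (0 2 3 4 5 1 6 7)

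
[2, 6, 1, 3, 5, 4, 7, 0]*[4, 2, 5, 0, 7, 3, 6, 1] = [5, 6, 2, 0, 3, 7, 1, 4]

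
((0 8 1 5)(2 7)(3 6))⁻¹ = (0 5 1 8)(2 7)(3 6)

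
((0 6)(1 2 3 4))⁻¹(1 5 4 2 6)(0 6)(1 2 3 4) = (0 2 5 1 3)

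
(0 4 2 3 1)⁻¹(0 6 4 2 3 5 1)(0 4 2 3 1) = (0 4 6 2 3 1 5)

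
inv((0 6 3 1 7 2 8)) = (0 8 2 7 1 3 6)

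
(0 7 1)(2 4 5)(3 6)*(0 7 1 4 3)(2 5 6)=(0 1 7 4 6)(2 3)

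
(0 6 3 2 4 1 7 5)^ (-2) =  (0 7 4 3)(1 2 6 5)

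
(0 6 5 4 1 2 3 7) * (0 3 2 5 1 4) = (0 6 1 5)(3 7)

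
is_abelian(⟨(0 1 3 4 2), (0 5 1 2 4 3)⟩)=no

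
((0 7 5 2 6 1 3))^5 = (0 1 2 7 3 6 5)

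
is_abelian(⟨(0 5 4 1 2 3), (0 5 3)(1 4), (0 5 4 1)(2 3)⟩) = no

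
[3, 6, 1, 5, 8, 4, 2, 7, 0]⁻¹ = [8, 2, 6, 0, 5, 3, 1, 7, 4]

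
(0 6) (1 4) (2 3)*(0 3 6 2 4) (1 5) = (0 2 6 3 4 5 1) 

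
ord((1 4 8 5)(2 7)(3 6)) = 4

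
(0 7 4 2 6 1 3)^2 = (0 4 6 3 7 2 1)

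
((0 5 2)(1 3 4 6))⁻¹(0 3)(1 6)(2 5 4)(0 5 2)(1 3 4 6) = (0 2 6)(1 3)(4 5)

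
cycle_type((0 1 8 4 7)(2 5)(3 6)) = 2^2.5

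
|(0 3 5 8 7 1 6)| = 7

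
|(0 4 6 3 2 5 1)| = 7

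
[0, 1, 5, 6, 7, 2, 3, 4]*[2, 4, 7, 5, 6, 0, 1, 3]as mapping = [0→2, 1→4, 2→0, 3→1, 4→3, 5→7, 6→5, 7→6]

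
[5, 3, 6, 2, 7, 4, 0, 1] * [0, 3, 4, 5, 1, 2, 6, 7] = [2, 5, 6, 4, 7, 1, 0, 3]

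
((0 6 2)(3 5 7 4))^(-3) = (3 5 7 4)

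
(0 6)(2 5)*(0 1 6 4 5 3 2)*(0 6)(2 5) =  (0 4 2 3 5 6 1)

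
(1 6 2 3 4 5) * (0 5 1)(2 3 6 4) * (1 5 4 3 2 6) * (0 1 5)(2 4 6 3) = (0 6 4)(1 2 5)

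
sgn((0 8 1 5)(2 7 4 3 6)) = -1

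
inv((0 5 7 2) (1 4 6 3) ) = (0 2 7 5) (1 3 6 4) 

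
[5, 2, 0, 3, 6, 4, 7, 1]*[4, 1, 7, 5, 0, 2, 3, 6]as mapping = [0→2, 1→7, 2→4, 3→5, 4→3, 5→0, 6→6, 7→1]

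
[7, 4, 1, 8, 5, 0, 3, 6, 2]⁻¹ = [5, 2, 8, 6, 1, 4, 7, 0, 3]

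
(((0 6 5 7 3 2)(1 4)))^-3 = (0 7)(1 4)(2 5)(3 6)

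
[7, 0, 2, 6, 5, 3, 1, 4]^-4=[5, 4, 2, 0, 6, 1, 7, 3]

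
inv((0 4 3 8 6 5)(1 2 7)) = (0 5 6 8 3 4)(1 7 2)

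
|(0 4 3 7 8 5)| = 6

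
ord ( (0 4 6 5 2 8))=6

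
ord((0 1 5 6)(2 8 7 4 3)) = 20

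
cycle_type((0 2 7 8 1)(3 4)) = 2.5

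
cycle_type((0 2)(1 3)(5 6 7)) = 2^2.3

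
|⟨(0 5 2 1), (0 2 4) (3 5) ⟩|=720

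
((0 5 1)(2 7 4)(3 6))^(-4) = (0 1 5)(2 4 7)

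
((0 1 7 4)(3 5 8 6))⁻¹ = (0 4 7 1)(3 6 8 5)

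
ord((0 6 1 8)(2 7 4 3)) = 4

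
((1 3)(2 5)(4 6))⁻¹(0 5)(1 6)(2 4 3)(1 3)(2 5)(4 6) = (0 2)(1 5 6)(3 4)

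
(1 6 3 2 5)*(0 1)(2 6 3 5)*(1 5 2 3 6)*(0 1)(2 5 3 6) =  (0 3)(1 2 6 5)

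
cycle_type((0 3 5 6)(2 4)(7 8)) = 2^2.4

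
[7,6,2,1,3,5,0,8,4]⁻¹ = [6,3,2,4,8,5,1,0,7]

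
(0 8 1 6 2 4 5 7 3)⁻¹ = (0 3 7 5 4 2 6 1 8)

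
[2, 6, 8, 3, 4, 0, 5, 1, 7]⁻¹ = [5, 7, 0, 3, 4, 6, 1, 8, 2]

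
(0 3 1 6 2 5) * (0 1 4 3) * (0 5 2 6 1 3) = (0 5 3 4) 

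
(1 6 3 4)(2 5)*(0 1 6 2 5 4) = (0 1 2 4 6 3)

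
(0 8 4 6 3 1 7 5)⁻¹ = (0 5 7 1 3 6 4 8)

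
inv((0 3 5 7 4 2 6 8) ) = (0 8 6 2 4 7 5 3) 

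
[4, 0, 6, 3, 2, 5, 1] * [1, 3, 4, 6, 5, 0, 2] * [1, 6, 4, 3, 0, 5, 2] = [5, 6, 4, 2, 0, 1, 3]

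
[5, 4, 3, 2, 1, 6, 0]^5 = [6, 4, 3, 2, 1, 0, 5]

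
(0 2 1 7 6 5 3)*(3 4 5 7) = (0 2 1 3) (4 5) (6 7) 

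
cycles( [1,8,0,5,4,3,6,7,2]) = (0 1 8 2)(3 5)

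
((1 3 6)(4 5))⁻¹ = (1 6 3)(4 5)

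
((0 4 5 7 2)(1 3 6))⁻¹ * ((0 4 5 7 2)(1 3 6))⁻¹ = (0 7 4 2 5)(1 3 6)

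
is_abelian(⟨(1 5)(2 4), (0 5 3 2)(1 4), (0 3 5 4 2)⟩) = no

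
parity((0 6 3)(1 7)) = odd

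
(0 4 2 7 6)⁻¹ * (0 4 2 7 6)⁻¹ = (0 7 4 6 2)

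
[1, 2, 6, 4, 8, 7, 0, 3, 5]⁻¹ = [6, 0, 1, 7, 3, 8, 2, 5, 4]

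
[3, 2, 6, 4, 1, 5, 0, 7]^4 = [2, 3, 4, 6, 0, 5, 1, 7]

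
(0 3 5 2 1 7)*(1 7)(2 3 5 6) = (0 5 3 6 2 7)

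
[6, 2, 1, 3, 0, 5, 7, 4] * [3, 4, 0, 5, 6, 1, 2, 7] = [2, 0, 4, 5, 3, 1, 7, 6]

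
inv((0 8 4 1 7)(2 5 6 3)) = (0 7 1 4 8)(2 3 6 5)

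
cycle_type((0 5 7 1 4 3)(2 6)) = 2.6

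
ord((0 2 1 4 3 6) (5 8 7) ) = 6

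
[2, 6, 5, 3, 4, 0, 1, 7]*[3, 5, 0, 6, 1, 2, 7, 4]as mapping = [0→0, 1→7, 2→2, 3→6, 4→1, 5→3, 6→5, 7→4]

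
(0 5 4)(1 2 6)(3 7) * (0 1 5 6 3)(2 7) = (0 6 5 4 1 7)(2 3)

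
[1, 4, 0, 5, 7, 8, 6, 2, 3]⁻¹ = [2, 0, 7, 8, 1, 3, 6, 4, 5]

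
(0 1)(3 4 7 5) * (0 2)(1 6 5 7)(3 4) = (0 6 5 4 1 2)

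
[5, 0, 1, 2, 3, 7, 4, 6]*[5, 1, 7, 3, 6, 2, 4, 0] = [2, 5, 1, 7, 3, 0, 6, 4]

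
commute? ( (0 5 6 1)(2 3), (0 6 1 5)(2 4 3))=no: (0 5 6 1)(2 3)*(0 6 1 5)(2 4 3)=(1 6 5)(3 4), (0 6 1 5)(2 4 3)*(0 5 6 1)(2 3)=(0 1 6)(2 4)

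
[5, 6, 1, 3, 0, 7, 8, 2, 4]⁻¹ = [4, 2, 7, 3, 8, 0, 1, 5, 6]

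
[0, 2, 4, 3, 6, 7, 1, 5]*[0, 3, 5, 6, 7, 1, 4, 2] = [0, 5, 7, 6, 4, 2, 3, 1]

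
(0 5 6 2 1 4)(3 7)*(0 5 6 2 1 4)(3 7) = (0 6 1)(2 4 5)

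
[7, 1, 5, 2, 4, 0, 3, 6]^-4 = [6, 1, 0, 5, 4, 7, 2, 3]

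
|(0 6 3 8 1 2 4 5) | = 8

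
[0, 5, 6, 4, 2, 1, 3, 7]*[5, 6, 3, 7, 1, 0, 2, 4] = [5, 0, 2, 1, 3, 6, 7, 4]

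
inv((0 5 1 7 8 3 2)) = (0 2 3 8 7 1 5)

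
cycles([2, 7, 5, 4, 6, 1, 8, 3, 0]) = (0 2 5 1 7 3 4 6 8) 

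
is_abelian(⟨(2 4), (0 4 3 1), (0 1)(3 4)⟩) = no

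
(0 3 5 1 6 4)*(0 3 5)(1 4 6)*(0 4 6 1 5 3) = (0 3 4)(1 5 6)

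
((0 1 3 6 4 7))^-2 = (0 4 3)(1 7 6)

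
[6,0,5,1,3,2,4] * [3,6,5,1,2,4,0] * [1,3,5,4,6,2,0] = [1,4,6,0,3,2,5]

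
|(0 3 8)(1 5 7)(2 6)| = 6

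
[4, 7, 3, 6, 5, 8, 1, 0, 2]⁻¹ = [7, 6, 8, 2, 0, 4, 3, 1, 5]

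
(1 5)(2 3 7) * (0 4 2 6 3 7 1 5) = (0 4 2 7 6 3 1)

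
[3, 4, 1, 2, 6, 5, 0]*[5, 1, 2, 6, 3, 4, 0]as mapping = [0→6, 1→3, 2→1, 3→2, 4→0, 5→4, 6→5]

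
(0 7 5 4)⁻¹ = (0 4 5 7)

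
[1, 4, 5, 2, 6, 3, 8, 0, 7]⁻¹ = [7, 0, 3, 5, 1, 2, 4, 8, 6]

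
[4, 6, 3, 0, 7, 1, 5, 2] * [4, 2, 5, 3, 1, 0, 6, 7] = [1, 6, 3, 4, 7, 2, 0, 5]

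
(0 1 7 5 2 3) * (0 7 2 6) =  (0 1 2 3 7 5 6)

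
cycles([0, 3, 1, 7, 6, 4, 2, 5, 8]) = (1 3 7 5 4 6 2)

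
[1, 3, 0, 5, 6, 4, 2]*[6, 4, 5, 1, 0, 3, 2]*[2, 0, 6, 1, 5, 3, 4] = [5, 0, 4, 1, 6, 2, 3]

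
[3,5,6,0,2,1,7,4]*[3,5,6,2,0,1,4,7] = [2,1,4,3,6,5,7,0]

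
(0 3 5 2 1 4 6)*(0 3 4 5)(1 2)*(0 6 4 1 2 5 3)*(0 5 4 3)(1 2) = (0 2 4 3 6 5 1)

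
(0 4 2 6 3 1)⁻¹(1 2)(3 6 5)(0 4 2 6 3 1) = (0 6)(1 3 5)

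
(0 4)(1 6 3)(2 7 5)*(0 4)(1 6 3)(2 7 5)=(1 3 6)(2 5 7)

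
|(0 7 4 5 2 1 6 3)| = 8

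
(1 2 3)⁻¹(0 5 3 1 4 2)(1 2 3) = (0 5 1 2 4 3)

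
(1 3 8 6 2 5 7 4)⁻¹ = (1 4 7 5 2 6 8 3)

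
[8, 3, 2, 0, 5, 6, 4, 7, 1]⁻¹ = [3, 8, 2, 1, 6, 4, 5, 7, 0]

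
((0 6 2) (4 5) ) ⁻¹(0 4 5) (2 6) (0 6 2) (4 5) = (0 2) (4 6 5) 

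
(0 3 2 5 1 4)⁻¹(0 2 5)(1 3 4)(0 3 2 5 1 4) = (0 4 2)(1 3 5)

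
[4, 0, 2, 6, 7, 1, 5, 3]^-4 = [3, 7, 2, 1, 6, 4, 0, 5]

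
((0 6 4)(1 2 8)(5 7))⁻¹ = (0 4 6)(1 8 2)(5 7)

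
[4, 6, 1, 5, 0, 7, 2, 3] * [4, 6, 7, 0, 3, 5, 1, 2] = [3, 1, 6, 5, 4, 2, 7, 0]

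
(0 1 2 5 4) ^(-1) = (0 4 5 2 1) 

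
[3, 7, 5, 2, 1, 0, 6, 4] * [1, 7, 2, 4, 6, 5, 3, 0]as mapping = [0→4, 1→0, 2→5, 3→2, 4→7, 5→1, 6→3, 7→6]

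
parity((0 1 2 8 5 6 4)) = even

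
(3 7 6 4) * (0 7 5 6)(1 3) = (0 7)(1 3 5 6 4)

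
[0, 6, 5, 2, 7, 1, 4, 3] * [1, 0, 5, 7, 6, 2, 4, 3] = [1, 4, 2, 5, 3, 0, 6, 7]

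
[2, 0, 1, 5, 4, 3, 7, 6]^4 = [2, 0, 1, 3, 4, 5, 6, 7]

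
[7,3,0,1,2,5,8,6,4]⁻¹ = [2,3,4,1,8,5,7,0,6]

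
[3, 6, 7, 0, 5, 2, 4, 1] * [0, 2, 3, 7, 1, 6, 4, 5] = [7, 4, 5, 0, 6, 3, 1, 2]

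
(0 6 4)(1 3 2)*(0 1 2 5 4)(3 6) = (0 3 5 4 1 6)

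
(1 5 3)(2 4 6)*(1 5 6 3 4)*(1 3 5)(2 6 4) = (1 4 5 2 3)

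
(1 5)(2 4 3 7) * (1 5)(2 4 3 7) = (2 3)(4 7)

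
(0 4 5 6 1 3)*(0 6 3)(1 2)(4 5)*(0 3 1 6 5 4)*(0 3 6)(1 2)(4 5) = (0 5 2)(1 6)(3 4)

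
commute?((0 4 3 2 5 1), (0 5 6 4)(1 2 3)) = no:(0 4 3 2 5 1)*(0 5 6 4)(1 2 3) = (1 5 2 6 4), (0 5 6 4)(1 2 3)*(0 4 3 2 5 1) = (0 1 5 6 3)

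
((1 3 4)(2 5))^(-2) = (1 3 4)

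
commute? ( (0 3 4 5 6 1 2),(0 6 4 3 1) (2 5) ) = no: (0 3 4 5 6 1 2) * (0 6 4 3 1) (2 5) = (0 1 5 4 2 6),(0 6 4 3 1) (2 5) * (0 3 4 5 6 1 2) = (0 1 3 2 6 5) 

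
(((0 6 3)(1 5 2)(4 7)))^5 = (0 3 6)(1 2 5)(4 7)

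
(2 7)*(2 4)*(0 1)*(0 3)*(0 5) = (0 1 3 5)(2 7 4)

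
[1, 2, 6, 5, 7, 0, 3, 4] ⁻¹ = [5, 0, 1, 6, 7, 3, 2, 4] 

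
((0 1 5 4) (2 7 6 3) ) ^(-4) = () 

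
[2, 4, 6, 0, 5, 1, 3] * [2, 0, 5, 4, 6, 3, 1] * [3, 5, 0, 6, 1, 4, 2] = [4, 2, 5, 0, 6, 3, 1]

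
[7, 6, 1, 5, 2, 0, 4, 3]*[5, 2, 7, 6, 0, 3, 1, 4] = [4, 1, 2, 3, 7, 5, 0, 6]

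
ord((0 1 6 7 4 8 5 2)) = 8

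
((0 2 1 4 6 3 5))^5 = (0 3 4 2 5 6 1)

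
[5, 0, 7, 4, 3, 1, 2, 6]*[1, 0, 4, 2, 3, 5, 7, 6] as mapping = [0→5, 1→1, 2→6, 3→3, 4→2, 5→0, 6→4, 7→7] 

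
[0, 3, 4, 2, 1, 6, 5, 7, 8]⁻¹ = [0, 4, 3, 1, 2, 6, 5, 7, 8]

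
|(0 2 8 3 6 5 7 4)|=8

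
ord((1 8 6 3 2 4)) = 6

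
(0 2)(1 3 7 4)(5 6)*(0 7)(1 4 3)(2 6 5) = (0 6 2 7 3)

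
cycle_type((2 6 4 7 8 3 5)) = 7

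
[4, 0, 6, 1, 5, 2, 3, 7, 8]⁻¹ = [1, 3, 5, 6, 0, 4, 2, 7, 8]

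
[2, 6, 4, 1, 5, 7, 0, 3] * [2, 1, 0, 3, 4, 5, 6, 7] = [0, 6, 4, 1, 5, 7, 2, 3]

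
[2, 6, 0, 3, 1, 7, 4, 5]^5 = [2, 4, 0, 3, 6, 7, 1, 5]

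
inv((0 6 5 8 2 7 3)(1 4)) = (0 3 7 2 8 5 6)(1 4)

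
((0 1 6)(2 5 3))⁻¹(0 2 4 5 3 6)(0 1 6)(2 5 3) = (0 1 5 4 3 2)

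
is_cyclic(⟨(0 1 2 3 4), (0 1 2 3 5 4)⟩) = no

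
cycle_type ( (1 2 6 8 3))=5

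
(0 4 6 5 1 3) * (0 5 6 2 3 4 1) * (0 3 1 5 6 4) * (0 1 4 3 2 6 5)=(2 4 6 3 5)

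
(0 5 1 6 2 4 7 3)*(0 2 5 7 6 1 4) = (0 7 3 2)(4 6 5)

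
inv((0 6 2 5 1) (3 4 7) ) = (0 1 5 2 6) (3 7 4) 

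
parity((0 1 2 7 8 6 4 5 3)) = even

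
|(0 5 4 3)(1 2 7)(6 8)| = 12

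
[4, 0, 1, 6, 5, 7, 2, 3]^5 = [6, 3, 7, 4, 2, 1, 5, 0]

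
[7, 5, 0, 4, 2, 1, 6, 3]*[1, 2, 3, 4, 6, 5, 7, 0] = [0, 5, 1, 6, 3, 2, 7, 4]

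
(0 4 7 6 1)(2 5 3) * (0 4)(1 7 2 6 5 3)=(1 4 2 3 6 7 5)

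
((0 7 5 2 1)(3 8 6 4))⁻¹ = (0 1 2 5 7)(3 4 6 8)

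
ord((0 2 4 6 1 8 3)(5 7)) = 14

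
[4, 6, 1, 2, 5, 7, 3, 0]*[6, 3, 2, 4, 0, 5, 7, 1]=[0, 7, 3, 2, 5, 1, 4, 6]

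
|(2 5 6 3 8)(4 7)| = 10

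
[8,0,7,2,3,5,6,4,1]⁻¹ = [1,8,3,4,7,5,6,2,0]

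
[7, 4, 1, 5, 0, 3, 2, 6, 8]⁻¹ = [4, 2, 6, 5, 1, 3, 7, 0, 8]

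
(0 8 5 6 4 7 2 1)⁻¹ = (0 1 2 7 4 6 5 8)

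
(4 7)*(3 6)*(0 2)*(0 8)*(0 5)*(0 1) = (0 2 8 5 1)(3 6)(4 7)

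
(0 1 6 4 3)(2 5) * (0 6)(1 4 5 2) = (0 4 3 6 5 1)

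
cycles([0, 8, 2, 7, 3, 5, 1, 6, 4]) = (1 8 4 3 7 6)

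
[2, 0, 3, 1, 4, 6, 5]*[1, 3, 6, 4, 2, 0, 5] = [6, 1, 4, 3, 2, 5, 0]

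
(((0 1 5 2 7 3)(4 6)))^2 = (0 5 7)(1 2 3)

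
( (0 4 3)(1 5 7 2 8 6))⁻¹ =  (0 3 4)(1 6 8 2 7 5)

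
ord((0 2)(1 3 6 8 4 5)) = 6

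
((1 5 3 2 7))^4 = (1 7 2 3 5)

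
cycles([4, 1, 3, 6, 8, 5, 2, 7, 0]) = (0 4 8) (2 3 6) 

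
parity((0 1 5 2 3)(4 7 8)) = even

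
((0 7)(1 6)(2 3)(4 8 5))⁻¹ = (0 7)(1 6)(2 3)(4 5 8)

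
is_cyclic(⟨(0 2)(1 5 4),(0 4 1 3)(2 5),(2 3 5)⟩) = no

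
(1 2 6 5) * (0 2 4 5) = (0 2 6)(1 4 5)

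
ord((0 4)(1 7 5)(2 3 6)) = 6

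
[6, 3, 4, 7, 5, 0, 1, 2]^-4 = [7, 4, 6, 5, 1, 3, 2, 0]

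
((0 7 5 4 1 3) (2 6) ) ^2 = (0 5 1) (3 7 4) 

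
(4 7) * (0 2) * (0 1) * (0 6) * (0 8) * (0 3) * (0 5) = (0 2 1 6 8 3 5)(4 7)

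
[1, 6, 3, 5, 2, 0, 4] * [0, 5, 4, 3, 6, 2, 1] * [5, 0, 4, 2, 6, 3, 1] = [3, 0, 2, 4, 6, 5, 1]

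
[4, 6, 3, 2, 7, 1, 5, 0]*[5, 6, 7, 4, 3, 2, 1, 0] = [3, 1, 4, 7, 0, 6, 2, 5]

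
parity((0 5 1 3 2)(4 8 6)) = even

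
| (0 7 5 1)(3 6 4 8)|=4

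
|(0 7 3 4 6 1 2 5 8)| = 9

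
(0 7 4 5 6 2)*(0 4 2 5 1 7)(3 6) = (1 7 2 4)(3 6 5)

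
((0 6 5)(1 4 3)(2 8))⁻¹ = (0 5 6)(1 3 4)(2 8)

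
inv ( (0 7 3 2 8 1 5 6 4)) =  (0 4 6 5 1 8 2 3 7)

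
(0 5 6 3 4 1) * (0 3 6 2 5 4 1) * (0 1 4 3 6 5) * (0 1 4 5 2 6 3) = (1 3 5 6 2)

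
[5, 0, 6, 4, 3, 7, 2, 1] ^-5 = [1, 7, 6, 4, 3, 0, 2, 5] 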